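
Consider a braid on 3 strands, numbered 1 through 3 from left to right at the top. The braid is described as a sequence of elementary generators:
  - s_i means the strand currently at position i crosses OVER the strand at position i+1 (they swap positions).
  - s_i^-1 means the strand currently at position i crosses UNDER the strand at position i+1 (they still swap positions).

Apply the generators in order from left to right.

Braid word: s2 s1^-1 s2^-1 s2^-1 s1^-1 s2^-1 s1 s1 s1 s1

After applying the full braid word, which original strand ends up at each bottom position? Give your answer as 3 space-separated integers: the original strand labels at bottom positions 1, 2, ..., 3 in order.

Answer: 1 2 3

Derivation:
Gen 1 (s2): strand 2 crosses over strand 3. Perm now: [1 3 2]
Gen 2 (s1^-1): strand 1 crosses under strand 3. Perm now: [3 1 2]
Gen 3 (s2^-1): strand 1 crosses under strand 2. Perm now: [3 2 1]
Gen 4 (s2^-1): strand 2 crosses under strand 1. Perm now: [3 1 2]
Gen 5 (s1^-1): strand 3 crosses under strand 1. Perm now: [1 3 2]
Gen 6 (s2^-1): strand 3 crosses under strand 2. Perm now: [1 2 3]
Gen 7 (s1): strand 1 crosses over strand 2. Perm now: [2 1 3]
Gen 8 (s1): strand 2 crosses over strand 1. Perm now: [1 2 3]
Gen 9 (s1): strand 1 crosses over strand 2. Perm now: [2 1 3]
Gen 10 (s1): strand 2 crosses over strand 1. Perm now: [1 2 3]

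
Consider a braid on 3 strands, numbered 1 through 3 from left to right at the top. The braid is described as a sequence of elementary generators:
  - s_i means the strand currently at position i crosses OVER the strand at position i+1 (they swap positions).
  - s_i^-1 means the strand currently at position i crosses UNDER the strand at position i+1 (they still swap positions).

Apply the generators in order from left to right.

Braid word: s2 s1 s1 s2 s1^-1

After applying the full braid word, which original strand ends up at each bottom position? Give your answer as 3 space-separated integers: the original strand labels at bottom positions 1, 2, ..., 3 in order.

Answer: 2 1 3

Derivation:
Gen 1 (s2): strand 2 crosses over strand 3. Perm now: [1 3 2]
Gen 2 (s1): strand 1 crosses over strand 3. Perm now: [3 1 2]
Gen 3 (s1): strand 3 crosses over strand 1. Perm now: [1 3 2]
Gen 4 (s2): strand 3 crosses over strand 2. Perm now: [1 2 3]
Gen 5 (s1^-1): strand 1 crosses under strand 2. Perm now: [2 1 3]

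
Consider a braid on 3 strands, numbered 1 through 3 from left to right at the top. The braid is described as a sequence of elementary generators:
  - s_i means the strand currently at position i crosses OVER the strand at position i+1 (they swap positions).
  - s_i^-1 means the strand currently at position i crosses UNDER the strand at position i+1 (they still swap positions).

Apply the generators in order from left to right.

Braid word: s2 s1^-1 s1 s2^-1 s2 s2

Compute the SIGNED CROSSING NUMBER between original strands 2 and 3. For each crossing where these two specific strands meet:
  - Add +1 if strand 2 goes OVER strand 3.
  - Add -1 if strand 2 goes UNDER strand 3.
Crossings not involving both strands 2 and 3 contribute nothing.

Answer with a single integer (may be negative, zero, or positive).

Gen 1: 2 over 3. Both 2&3? yes. Contrib: +1. Sum: 1
Gen 2: crossing 1x3. Both 2&3? no. Sum: 1
Gen 3: crossing 3x1. Both 2&3? no. Sum: 1
Gen 4: 3 under 2. Both 2&3? yes. Contrib: +1. Sum: 2
Gen 5: 2 over 3. Both 2&3? yes. Contrib: +1. Sum: 3
Gen 6: 3 over 2. Both 2&3? yes. Contrib: -1. Sum: 2

Answer: 2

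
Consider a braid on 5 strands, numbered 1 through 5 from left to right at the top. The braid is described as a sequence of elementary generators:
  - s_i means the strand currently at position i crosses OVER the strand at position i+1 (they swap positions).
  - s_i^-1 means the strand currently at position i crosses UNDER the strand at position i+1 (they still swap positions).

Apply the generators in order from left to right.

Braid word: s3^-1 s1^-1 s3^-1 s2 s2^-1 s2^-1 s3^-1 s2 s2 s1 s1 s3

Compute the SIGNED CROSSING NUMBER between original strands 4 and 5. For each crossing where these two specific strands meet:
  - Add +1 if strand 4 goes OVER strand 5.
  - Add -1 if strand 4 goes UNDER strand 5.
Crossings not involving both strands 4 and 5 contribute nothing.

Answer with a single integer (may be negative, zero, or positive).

Gen 1: crossing 3x4. Both 4&5? no. Sum: 0
Gen 2: crossing 1x2. Both 4&5? no. Sum: 0
Gen 3: crossing 4x3. Both 4&5? no. Sum: 0
Gen 4: crossing 1x3. Both 4&5? no. Sum: 0
Gen 5: crossing 3x1. Both 4&5? no. Sum: 0
Gen 6: crossing 1x3. Both 4&5? no. Sum: 0
Gen 7: crossing 1x4. Both 4&5? no. Sum: 0
Gen 8: crossing 3x4. Both 4&5? no. Sum: 0
Gen 9: crossing 4x3. Both 4&5? no. Sum: 0
Gen 10: crossing 2x3. Both 4&5? no. Sum: 0
Gen 11: crossing 3x2. Both 4&5? no. Sum: 0
Gen 12: crossing 4x1. Both 4&5? no. Sum: 0

Answer: 0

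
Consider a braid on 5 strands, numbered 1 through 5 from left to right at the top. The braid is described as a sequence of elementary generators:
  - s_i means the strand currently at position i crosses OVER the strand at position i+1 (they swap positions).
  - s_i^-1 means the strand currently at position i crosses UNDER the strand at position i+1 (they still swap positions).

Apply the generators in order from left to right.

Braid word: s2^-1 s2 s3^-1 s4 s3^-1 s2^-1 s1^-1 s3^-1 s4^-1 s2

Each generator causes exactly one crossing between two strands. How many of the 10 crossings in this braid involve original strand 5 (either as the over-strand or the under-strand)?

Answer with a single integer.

Gen 1: crossing 2x3. Involves strand 5? no. Count so far: 0
Gen 2: crossing 3x2. Involves strand 5? no. Count so far: 0
Gen 3: crossing 3x4. Involves strand 5? no. Count so far: 0
Gen 4: crossing 3x5. Involves strand 5? yes. Count so far: 1
Gen 5: crossing 4x5. Involves strand 5? yes. Count so far: 2
Gen 6: crossing 2x5. Involves strand 5? yes. Count so far: 3
Gen 7: crossing 1x5. Involves strand 5? yes. Count so far: 4
Gen 8: crossing 2x4. Involves strand 5? no. Count so far: 4
Gen 9: crossing 2x3. Involves strand 5? no. Count so far: 4
Gen 10: crossing 1x4. Involves strand 5? no. Count so far: 4

Answer: 4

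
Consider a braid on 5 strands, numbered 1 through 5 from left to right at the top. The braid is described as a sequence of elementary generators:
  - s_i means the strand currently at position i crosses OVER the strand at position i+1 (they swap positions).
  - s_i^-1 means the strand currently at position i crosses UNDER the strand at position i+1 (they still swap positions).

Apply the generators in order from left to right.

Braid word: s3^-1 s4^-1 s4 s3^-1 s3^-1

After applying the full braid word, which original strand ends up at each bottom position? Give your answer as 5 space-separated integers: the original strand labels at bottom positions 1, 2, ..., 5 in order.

Gen 1 (s3^-1): strand 3 crosses under strand 4. Perm now: [1 2 4 3 5]
Gen 2 (s4^-1): strand 3 crosses under strand 5. Perm now: [1 2 4 5 3]
Gen 3 (s4): strand 5 crosses over strand 3. Perm now: [1 2 4 3 5]
Gen 4 (s3^-1): strand 4 crosses under strand 3. Perm now: [1 2 3 4 5]
Gen 5 (s3^-1): strand 3 crosses under strand 4. Perm now: [1 2 4 3 5]

Answer: 1 2 4 3 5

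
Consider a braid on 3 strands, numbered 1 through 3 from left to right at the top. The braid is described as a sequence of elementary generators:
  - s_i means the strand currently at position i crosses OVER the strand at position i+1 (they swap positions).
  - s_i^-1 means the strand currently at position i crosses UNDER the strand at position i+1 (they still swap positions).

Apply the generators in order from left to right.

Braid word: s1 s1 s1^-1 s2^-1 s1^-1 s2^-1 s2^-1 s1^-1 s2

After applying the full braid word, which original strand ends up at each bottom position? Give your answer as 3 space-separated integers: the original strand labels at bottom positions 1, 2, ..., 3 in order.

Answer: 2 1 3

Derivation:
Gen 1 (s1): strand 1 crosses over strand 2. Perm now: [2 1 3]
Gen 2 (s1): strand 2 crosses over strand 1. Perm now: [1 2 3]
Gen 3 (s1^-1): strand 1 crosses under strand 2. Perm now: [2 1 3]
Gen 4 (s2^-1): strand 1 crosses under strand 3. Perm now: [2 3 1]
Gen 5 (s1^-1): strand 2 crosses under strand 3. Perm now: [3 2 1]
Gen 6 (s2^-1): strand 2 crosses under strand 1. Perm now: [3 1 2]
Gen 7 (s2^-1): strand 1 crosses under strand 2. Perm now: [3 2 1]
Gen 8 (s1^-1): strand 3 crosses under strand 2. Perm now: [2 3 1]
Gen 9 (s2): strand 3 crosses over strand 1. Perm now: [2 1 3]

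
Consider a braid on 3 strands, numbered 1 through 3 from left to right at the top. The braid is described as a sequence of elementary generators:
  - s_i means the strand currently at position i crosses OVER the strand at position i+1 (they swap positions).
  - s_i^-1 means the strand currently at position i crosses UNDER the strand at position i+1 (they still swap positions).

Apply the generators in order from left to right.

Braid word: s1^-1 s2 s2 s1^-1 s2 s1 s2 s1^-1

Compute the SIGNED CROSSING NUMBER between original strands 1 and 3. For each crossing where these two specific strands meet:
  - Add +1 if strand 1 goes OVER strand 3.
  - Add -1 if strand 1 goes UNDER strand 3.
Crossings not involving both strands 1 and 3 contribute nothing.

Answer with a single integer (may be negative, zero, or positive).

Gen 1: crossing 1x2. Both 1&3? no. Sum: 0
Gen 2: 1 over 3. Both 1&3? yes. Contrib: +1. Sum: 1
Gen 3: 3 over 1. Both 1&3? yes. Contrib: -1. Sum: 0
Gen 4: crossing 2x1. Both 1&3? no. Sum: 0
Gen 5: crossing 2x3. Both 1&3? no. Sum: 0
Gen 6: 1 over 3. Both 1&3? yes. Contrib: +1. Sum: 1
Gen 7: crossing 1x2. Both 1&3? no. Sum: 1
Gen 8: crossing 3x2. Both 1&3? no. Sum: 1

Answer: 1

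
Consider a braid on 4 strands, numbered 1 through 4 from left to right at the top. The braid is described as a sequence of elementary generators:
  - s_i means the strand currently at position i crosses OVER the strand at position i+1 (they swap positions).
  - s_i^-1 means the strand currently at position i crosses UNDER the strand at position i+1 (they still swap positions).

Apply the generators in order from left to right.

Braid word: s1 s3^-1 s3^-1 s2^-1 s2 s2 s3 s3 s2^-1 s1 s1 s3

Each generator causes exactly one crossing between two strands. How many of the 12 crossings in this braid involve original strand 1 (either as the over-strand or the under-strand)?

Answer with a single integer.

Answer: 9

Derivation:
Gen 1: crossing 1x2. Involves strand 1? yes. Count so far: 1
Gen 2: crossing 3x4. Involves strand 1? no. Count so far: 1
Gen 3: crossing 4x3. Involves strand 1? no. Count so far: 1
Gen 4: crossing 1x3. Involves strand 1? yes. Count so far: 2
Gen 5: crossing 3x1. Involves strand 1? yes. Count so far: 3
Gen 6: crossing 1x3. Involves strand 1? yes. Count so far: 4
Gen 7: crossing 1x4. Involves strand 1? yes. Count so far: 5
Gen 8: crossing 4x1. Involves strand 1? yes. Count so far: 6
Gen 9: crossing 3x1. Involves strand 1? yes. Count so far: 7
Gen 10: crossing 2x1. Involves strand 1? yes. Count so far: 8
Gen 11: crossing 1x2. Involves strand 1? yes. Count so far: 9
Gen 12: crossing 3x4. Involves strand 1? no. Count so far: 9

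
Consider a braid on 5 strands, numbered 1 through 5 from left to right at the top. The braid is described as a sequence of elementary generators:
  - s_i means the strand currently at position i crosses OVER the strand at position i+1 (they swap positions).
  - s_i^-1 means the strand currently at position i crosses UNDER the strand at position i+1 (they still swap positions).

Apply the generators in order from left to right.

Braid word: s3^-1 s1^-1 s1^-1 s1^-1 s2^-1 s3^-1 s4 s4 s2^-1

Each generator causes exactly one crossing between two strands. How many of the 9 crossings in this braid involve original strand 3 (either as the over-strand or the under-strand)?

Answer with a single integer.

Answer: 3

Derivation:
Gen 1: crossing 3x4. Involves strand 3? yes. Count so far: 1
Gen 2: crossing 1x2. Involves strand 3? no. Count so far: 1
Gen 3: crossing 2x1. Involves strand 3? no. Count so far: 1
Gen 4: crossing 1x2. Involves strand 3? no. Count so far: 1
Gen 5: crossing 1x4. Involves strand 3? no. Count so far: 1
Gen 6: crossing 1x3. Involves strand 3? yes. Count so far: 2
Gen 7: crossing 1x5. Involves strand 3? no. Count so far: 2
Gen 8: crossing 5x1. Involves strand 3? no. Count so far: 2
Gen 9: crossing 4x3. Involves strand 3? yes. Count so far: 3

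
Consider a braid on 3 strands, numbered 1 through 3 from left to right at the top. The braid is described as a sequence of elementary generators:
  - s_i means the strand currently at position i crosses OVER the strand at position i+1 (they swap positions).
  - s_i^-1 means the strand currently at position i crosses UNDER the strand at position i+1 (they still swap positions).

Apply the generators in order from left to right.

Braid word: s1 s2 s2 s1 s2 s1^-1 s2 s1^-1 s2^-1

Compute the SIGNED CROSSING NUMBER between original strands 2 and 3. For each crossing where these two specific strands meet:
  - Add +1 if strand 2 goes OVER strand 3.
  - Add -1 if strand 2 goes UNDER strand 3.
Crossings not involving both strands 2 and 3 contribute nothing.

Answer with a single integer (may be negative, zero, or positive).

Answer: 2

Derivation:
Gen 1: crossing 1x2. Both 2&3? no. Sum: 0
Gen 2: crossing 1x3. Both 2&3? no. Sum: 0
Gen 3: crossing 3x1. Both 2&3? no. Sum: 0
Gen 4: crossing 2x1. Both 2&3? no. Sum: 0
Gen 5: 2 over 3. Both 2&3? yes. Contrib: +1. Sum: 1
Gen 6: crossing 1x3. Both 2&3? no. Sum: 1
Gen 7: crossing 1x2. Both 2&3? no. Sum: 1
Gen 8: 3 under 2. Both 2&3? yes. Contrib: +1. Sum: 2
Gen 9: crossing 3x1. Both 2&3? no. Sum: 2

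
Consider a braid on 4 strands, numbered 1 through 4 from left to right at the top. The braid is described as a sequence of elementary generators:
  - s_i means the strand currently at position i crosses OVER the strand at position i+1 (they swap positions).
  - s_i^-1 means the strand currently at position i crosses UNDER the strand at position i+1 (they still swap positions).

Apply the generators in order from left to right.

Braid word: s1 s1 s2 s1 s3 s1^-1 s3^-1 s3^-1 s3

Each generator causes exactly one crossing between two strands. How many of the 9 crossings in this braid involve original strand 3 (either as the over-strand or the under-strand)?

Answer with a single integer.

Gen 1: crossing 1x2. Involves strand 3? no. Count so far: 0
Gen 2: crossing 2x1. Involves strand 3? no. Count so far: 0
Gen 3: crossing 2x3. Involves strand 3? yes. Count so far: 1
Gen 4: crossing 1x3. Involves strand 3? yes. Count so far: 2
Gen 5: crossing 2x4. Involves strand 3? no. Count so far: 2
Gen 6: crossing 3x1. Involves strand 3? yes. Count so far: 3
Gen 7: crossing 4x2. Involves strand 3? no. Count so far: 3
Gen 8: crossing 2x4. Involves strand 3? no. Count so far: 3
Gen 9: crossing 4x2. Involves strand 3? no. Count so far: 3

Answer: 3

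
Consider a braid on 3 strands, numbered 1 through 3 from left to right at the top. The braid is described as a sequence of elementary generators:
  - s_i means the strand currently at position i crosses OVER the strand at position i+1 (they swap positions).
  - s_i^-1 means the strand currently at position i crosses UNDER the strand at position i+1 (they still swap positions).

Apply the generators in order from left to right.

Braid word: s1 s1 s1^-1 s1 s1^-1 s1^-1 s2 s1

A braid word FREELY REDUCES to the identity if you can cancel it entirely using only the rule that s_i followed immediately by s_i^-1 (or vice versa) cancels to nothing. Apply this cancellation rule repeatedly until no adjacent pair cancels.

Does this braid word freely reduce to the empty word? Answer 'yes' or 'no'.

Gen 1 (s1): push. Stack: [s1]
Gen 2 (s1): push. Stack: [s1 s1]
Gen 3 (s1^-1): cancels prior s1. Stack: [s1]
Gen 4 (s1): push. Stack: [s1 s1]
Gen 5 (s1^-1): cancels prior s1. Stack: [s1]
Gen 6 (s1^-1): cancels prior s1. Stack: []
Gen 7 (s2): push. Stack: [s2]
Gen 8 (s1): push. Stack: [s2 s1]
Reduced word: s2 s1

Answer: no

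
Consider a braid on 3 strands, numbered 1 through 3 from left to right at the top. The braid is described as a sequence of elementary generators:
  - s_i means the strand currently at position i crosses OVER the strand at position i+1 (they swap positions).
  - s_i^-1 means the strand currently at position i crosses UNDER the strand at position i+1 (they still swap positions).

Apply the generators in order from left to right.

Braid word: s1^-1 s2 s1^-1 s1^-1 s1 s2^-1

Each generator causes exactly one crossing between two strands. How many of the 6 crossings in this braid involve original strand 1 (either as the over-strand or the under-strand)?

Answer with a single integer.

Gen 1: crossing 1x2. Involves strand 1? yes. Count so far: 1
Gen 2: crossing 1x3. Involves strand 1? yes. Count so far: 2
Gen 3: crossing 2x3. Involves strand 1? no. Count so far: 2
Gen 4: crossing 3x2. Involves strand 1? no. Count so far: 2
Gen 5: crossing 2x3. Involves strand 1? no. Count so far: 2
Gen 6: crossing 2x1. Involves strand 1? yes. Count so far: 3

Answer: 3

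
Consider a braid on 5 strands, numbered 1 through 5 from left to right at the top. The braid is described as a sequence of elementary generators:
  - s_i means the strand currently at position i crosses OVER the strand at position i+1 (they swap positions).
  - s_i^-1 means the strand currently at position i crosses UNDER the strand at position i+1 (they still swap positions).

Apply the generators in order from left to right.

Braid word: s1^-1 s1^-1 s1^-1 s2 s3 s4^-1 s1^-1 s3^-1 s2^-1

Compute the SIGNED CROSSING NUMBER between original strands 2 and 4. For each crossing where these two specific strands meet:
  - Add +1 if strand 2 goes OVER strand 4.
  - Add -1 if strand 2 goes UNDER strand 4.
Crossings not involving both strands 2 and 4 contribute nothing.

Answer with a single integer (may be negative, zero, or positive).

Answer: 0

Derivation:
Gen 1: crossing 1x2. Both 2&4? no. Sum: 0
Gen 2: crossing 2x1. Both 2&4? no. Sum: 0
Gen 3: crossing 1x2. Both 2&4? no. Sum: 0
Gen 4: crossing 1x3. Both 2&4? no. Sum: 0
Gen 5: crossing 1x4. Both 2&4? no. Sum: 0
Gen 6: crossing 1x5. Both 2&4? no. Sum: 0
Gen 7: crossing 2x3. Both 2&4? no. Sum: 0
Gen 8: crossing 4x5. Both 2&4? no. Sum: 0
Gen 9: crossing 2x5. Both 2&4? no. Sum: 0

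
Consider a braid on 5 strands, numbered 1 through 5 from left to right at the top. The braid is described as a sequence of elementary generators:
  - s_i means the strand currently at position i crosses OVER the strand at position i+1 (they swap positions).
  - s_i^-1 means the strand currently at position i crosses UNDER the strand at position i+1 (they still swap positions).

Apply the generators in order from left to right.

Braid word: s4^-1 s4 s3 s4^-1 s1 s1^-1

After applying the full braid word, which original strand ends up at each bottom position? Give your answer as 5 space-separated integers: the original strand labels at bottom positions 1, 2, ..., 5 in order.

Answer: 1 2 4 5 3

Derivation:
Gen 1 (s4^-1): strand 4 crosses under strand 5. Perm now: [1 2 3 5 4]
Gen 2 (s4): strand 5 crosses over strand 4. Perm now: [1 2 3 4 5]
Gen 3 (s3): strand 3 crosses over strand 4. Perm now: [1 2 4 3 5]
Gen 4 (s4^-1): strand 3 crosses under strand 5. Perm now: [1 2 4 5 3]
Gen 5 (s1): strand 1 crosses over strand 2. Perm now: [2 1 4 5 3]
Gen 6 (s1^-1): strand 2 crosses under strand 1. Perm now: [1 2 4 5 3]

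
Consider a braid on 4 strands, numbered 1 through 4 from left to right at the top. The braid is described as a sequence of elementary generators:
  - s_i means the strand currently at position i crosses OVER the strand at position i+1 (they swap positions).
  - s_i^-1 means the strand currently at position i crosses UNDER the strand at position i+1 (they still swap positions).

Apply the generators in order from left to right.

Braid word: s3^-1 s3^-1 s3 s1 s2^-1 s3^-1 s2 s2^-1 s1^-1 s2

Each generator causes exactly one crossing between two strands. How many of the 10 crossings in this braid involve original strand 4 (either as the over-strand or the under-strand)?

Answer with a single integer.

Gen 1: crossing 3x4. Involves strand 4? yes. Count so far: 1
Gen 2: crossing 4x3. Involves strand 4? yes. Count so far: 2
Gen 3: crossing 3x4. Involves strand 4? yes. Count so far: 3
Gen 4: crossing 1x2. Involves strand 4? no. Count so far: 3
Gen 5: crossing 1x4. Involves strand 4? yes. Count so far: 4
Gen 6: crossing 1x3. Involves strand 4? no. Count so far: 4
Gen 7: crossing 4x3. Involves strand 4? yes. Count so far: 5
Gen 8: crossing 3x4. Involves strand 4? yes. Count so far: 6
Gen 9: crossing 2x4. Involves strand 4? yes. Count so far: 7
Gen 10: crossing 2x3. Involves strand 4? no. Count so far: 7

Answer: 7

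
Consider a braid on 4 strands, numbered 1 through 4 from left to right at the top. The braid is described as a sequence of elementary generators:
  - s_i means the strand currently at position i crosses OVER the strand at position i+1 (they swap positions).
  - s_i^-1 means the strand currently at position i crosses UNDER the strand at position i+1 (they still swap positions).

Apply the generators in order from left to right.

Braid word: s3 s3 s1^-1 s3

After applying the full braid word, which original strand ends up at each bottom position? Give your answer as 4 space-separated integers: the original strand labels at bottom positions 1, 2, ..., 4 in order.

Answer: 2 1 4 3

Derivation:
Gen 1 (s3): strand 3 crosses over strand 4. Perm now: [1 2 4 3]
Gen 2 (s3): strand 4 crosses over strand 3. Perm now: [1 2 3 4]
Gen 3 (s1^-1): strand 1 crosses under strand 2. Perm now: [2 1 3 4]
Gen 4 (s3): strand 3 crosses over strand 4. Perm now: [2 1 4 3]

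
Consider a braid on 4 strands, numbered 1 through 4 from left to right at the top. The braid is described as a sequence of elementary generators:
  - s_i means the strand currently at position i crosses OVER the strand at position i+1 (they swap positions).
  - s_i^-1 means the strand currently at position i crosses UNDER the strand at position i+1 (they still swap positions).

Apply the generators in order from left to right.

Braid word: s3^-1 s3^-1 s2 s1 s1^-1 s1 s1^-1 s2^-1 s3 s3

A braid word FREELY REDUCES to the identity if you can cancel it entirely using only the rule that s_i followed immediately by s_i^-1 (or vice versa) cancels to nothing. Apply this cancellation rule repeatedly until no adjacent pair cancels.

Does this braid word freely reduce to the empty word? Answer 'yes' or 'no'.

Gen 1 (s3^-1): push. Stack: [s3^-1]
Gen 2 (s3^-1): push. Stack: [s3^-1 s3^-1]
Gen 3 (s2): push. Stack: [s3^-1 s3^-1 s2]
Gen 4 (s1): push. Stack: [s3^-1 s3^-1 s2 s1]
Gen 5 (s1^-1): cancels prior s1. Stack: [s3^-1 s3^-1 s2]
Gen 6 (s1): push. Stack: [s3^-1 s3^-1 s2 s1]
Gen 7 (s1^-1): cancels prior s1. Stack: [s3^-1 s3^-1 s2]
Gen 8 (s2^-1): cancels prior s2. Stack: [s3^-1 s3^-1]
Gen 9 (s3): cancels prior s3^-1. Stack: [s3^-1]
Gen 10 (s3): cancels prior s3^-1. Stack: []
Reduced word: (empty)

Answer: yes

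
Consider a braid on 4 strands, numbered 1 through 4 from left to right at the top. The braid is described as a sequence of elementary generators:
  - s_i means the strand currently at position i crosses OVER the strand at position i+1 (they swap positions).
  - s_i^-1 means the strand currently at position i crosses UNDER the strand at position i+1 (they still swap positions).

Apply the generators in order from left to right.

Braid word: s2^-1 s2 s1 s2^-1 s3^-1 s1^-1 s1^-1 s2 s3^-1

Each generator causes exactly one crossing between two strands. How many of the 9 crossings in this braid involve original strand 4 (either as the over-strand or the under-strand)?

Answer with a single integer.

Gen 1: crossing 2x3. Involves strand 4? no. Count so far: 0
Gen 2: crossing 3x2. Involves strand 4? no. Count so far: 0
Gen 3: crossing 1x2. Involves strand 4? no. Count so far: 0
Gen 4: crossing 1x3. Involves strand 4? no. Count so far: 0
Gen 5: crossing 1x4. Involves strand 4? yes. Count so far: 1
Gen 6: crossing 2x3. Involves strand 4? no. Count so far: 1
Gen 7: crossing 3x2. Involves strand 4? no. Count so far: 1
Gen 8: crossing 3x4. Involves strand 4? yes. Count so far: 2
Gen 9: crossing 3x1. Involves strand 4? no. Count so far: 2

Answer: 2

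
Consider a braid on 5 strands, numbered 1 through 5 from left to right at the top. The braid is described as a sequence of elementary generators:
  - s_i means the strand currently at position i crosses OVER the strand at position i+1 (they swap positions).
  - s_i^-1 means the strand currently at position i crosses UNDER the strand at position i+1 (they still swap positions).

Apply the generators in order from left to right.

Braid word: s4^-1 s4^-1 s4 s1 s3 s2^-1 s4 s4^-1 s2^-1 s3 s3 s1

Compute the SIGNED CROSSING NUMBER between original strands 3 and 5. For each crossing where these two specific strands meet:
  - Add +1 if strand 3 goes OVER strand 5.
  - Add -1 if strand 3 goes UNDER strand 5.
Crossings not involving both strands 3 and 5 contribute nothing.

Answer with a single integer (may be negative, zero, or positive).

Answer: 1

Derivation:
Gen 1: crossing 4x5. Both 3&5? no. Sum: 0
Gen 2: crossing 5x4. Both 3&5? no. Sum: 0
Gen 3: crossing 4x5. Both 3&5? no. Sum: 0
Gen 4: crossing 1x2. Both 3&5? no. Sum: 0
Gen 5: 3 over 5. Both 3&5? yes. Contrib: +1. Sum: 1
Gen 6: crossing 1x5. Both 3&5? no. Sum: 1
Gen 7: crossing 3x4. Both 3&5? no. Sum: 1
Gen 8: crossing 4x3. Both 3&5? no. Sum: 1
Gen 9: crossing 5x1. Both 3&5? no. Sum: 1
Gen 10: 5 over 3. Both 3&5? yes. Contrib: -1. Sum: 0
Gen 11: 3 over 5. Both 3&5? yes. Contrib: +1. Sum: 1
Gen 12: crossing 2x1. Both 3&5? no. Sum: 1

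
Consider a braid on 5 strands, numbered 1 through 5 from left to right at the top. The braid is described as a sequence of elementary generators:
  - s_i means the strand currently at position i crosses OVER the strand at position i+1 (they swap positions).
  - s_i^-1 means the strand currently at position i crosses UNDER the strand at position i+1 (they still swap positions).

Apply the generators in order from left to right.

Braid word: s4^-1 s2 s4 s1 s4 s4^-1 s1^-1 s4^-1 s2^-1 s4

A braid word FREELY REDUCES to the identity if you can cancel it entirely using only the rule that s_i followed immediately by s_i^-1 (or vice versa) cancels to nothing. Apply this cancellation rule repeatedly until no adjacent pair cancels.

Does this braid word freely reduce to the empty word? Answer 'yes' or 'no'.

Answer: yes

Derivation:
Gen 1 (s4^-1): push. Stack: [s4^-1]
Gen 2 (s2): push. Stack: [s4^-1 s2]
Gen 3 (s4): push. Stack: [s4^-1 s2 s4]
Gen 4 (s1): push. Stack: [s4^-1 s2 s4 s1]
Gen 5 (s4): push. Stack: [s4^-1 s2 s4 s1 s4]
Gen 6 (s4^-1): cancels prior s4. Stack: [s4^-1 s2 s4 s1]
Gen 7 (s1^-1): cancels prior s1. Stack: [s4^-1 s2 s4]
Gen 8 (s4^-1): cancels prior s4. Stack: [s4^-1 s2]
Gen 9 (s2^-1): cancels prior s2. Stack: [s4^-1]
Gen 10 (s4): cancels prior s4^-1. Stack: []
Reduced word: (empty)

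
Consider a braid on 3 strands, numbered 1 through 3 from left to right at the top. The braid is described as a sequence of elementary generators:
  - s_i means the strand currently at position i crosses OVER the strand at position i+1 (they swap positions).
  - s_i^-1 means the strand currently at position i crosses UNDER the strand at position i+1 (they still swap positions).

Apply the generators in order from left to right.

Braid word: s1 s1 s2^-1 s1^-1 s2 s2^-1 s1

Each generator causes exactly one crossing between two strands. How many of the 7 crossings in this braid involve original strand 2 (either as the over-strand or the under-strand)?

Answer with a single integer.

Answer: 5

Derivation:
Gen 1: crossing 1x2. Involves strand 2? yes. Count so far: 1
Gen 2: crossing 2x1. Involves strand 2? yes. Count so far: 2
Gen 3: crossing 2x3. Involves strand 2? yes. Count so far: 3
Gen 4: crossing 1x3. Involves strand 2? no. Count so far: 3
Gen 5: crossing 1x2. Involves strand 2? yes. Count so far: 4
Gen 6: crossing 2x1. Involves strand 2? yes. Count so far: 5
Gen 7: crossing 3x1. Involves strand 2? no. Count so far: 5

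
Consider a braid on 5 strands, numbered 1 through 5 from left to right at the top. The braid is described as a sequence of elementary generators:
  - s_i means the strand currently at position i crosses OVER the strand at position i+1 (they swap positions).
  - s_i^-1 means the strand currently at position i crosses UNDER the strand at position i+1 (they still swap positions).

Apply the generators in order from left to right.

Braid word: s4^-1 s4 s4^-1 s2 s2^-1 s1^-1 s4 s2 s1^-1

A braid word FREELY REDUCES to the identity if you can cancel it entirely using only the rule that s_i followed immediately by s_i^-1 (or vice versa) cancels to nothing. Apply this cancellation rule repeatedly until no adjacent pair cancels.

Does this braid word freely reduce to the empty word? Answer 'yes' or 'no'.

Gen 1 (s4^-1): push. Stack: [s4^-1]
Gen 2 (s4): cancels prior s4^-1. Stack: []
Gen 3 (s4^-1): push. Stack: [s4^-1]
Gen 4 (s2): push. Stack: [s4^-1 s2]
Gen 5 (s2^-1): cancels prior s2. Stack: [s4^-1]
Gen 6 (s1^-1): push. Stack: [s4^-1 s1^-1]
Gen 7 (s4): push. Stack: [s4^-1 s1^-1 s4]
Gen 8 (s2): push. Stack: [s4^-1 s1^-1 s4 s2]
Gen 9 (s1^-1): push. Stack: [s4^-1 s1^-1 s4 s2 s1^-1]
Reduced word: s4^-1 s1^-1 s4 s2 s1^-1

Answer: no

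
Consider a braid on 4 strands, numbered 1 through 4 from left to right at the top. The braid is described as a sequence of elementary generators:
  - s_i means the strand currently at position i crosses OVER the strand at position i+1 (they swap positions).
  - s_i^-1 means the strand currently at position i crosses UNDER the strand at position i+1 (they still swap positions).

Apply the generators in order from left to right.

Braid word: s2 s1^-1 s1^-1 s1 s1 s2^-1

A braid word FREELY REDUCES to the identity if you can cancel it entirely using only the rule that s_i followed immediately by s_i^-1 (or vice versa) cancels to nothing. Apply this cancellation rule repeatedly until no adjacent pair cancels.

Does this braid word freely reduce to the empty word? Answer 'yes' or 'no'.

Answer: yes

Derivation:
Gen 1 (s2): push. Stack: [s2]
Gen 2 (s1^-1): push. Stack: [s2 s1^-1]
Gen 3 (s1^-1): push. Stack: [s2 s1^-1 s1^-1]
Gen 4 (s1): cancels prior s1^-1. Stack: [s2 s1^-1]
Gen 5 (s1): cancels prior s1^-1. Stack: [s2]
Gen 6 (s2^-1): cancels prior s2. Stack: []
Reduced word: (empty)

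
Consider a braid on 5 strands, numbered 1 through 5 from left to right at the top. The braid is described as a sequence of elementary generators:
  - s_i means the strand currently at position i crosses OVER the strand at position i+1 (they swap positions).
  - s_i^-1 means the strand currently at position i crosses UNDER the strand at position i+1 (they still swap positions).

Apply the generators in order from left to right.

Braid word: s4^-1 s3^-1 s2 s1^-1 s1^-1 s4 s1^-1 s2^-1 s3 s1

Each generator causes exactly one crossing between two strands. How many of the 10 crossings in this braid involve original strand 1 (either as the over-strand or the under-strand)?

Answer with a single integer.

Gen 1: crossing 4x5. Involves strand 1? no. Count so far: 0
Gen 2: crossing 3x5. Involves strand 1? no. Count so far: 0
Gen 3: crossing 2x5. Involves strand 1? no. Count so far: 0
Gen 4: crossing 1x5. Involves strand 1? yes. Count so far: 1
Gen 5: crossing 5x1. Involves strand 1? yes. Count so far: 2
Gen 6: crossing 3x4. Involves strand 1? no. Count so far: 2
Gen 7: crossing 1x5. Involves strand 1? yes. Count so far: 3
Gen 8: crossing 1x2. Involves strand 1? yes. Count so far: 4
Gen 9: crossing 1x4. Involves strand 1? yes. Count so far: 5
Gen 10: crossing 5x2. Involves strand 1? no. Count so far: 5

Answer: 5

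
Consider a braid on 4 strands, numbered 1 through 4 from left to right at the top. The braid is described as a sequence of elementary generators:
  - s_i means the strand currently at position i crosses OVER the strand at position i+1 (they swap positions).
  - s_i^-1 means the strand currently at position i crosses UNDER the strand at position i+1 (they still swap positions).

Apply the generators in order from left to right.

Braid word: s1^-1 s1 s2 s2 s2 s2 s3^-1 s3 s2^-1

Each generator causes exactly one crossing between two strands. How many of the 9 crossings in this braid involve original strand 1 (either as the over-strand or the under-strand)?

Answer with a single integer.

Answer: 2

Derivation:
Gen 1: crossing 1x2. Involves strand 1? yes. Count so far: 1
Gen 2: crossing 2x1. Involves strand 1? yes. Count so far: 2
Gen 3: crossing 2x3. Involves strand 1? no. Count so far: 2
Gen 4: crossing 3x2. Involves strand 1? no. Count so far: 2
Gen 5: crossing 2x3. Involves strand 1? no. Count so far: 2
Gen 6: crossing 3x2. Involves strand 1? no. Count so far: 2
Gen 7: crossing 3x4. Involves strand 1? no. Count so far: 2
Gen 8: crossing 4x3. Involves strand 1? no. Count so far: 2
Gen 9: crossing 2x3. Involves strand 1? no. Count so far: 2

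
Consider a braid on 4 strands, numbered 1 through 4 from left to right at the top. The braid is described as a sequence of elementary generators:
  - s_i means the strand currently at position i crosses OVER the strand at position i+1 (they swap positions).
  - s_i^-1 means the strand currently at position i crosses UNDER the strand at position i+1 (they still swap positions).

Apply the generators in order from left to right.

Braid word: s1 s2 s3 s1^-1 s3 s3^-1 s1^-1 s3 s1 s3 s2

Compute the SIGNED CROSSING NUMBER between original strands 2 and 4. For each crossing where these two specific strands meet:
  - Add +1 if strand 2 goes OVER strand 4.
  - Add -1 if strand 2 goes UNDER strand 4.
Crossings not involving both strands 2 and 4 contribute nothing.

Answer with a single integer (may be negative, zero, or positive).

Answer: 1

Derivation:
Gen 1: crossing 1x2. Both 2&4? no. Sum: 0
Gen 2: crossing 1x3. Both 2&4? no. Sum: 0
Gen 3: crossing 1x4. Both 2&4? no. Sum: 0
Gen 4: crossing 2x3. Both 2&4? no. Sum: 0
Gen 5: crossing 4x1. Both 2&4? no. Sum: 0
Gen 6: crossing 1x4. Both 2&4? no. Sum: 0
Gen 7: crossing 3x2. Both 2&4? no. Sum: 0
Gen 8: crossing 4x1. Both 2&4? no. Sum: 0
Gen 9: crossing 2x3. Both 2&4? no. Sum: 0
Gen 10: crossing 1x4. Both 2&4? no. Sum: 0
Gen 11: 2 over 4. Both 2&4? yes. Contrib: +1. Sum: 1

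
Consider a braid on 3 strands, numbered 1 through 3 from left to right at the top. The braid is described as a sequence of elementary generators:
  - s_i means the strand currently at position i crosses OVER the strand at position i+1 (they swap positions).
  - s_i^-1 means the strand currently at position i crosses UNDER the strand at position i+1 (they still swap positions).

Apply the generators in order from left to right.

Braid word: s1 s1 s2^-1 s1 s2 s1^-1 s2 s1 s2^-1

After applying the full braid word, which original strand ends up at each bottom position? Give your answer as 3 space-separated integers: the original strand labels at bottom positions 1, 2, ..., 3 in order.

Answer: 1 3 2

Derivation:
Gen 1 (s1): strand 1 crosses over strand 2. Perm now: [2 1 3]
Gen 2 (s1): strand 2 crosses over strand 1. Perm now: [1 2 3]
Gen 3 (s2^-1): strand 2 crosses under strand 3. Perm now: [1 3 2]
Gen 4 (s1): strand 1 crosses over strand 3. Perm now: [3 1 2]
Gen 5 (s2): strand 1 crosses over strand 2. Perm now: [3 2 1]
Gen 6 (s1^-1): strand 3 crosses under strand 2. Perm now: [2 3 1]
Gen 7 (s2): strand 3 crosses over strand 1. Perm now: [2 1 3]
Gen 8 (s1): strand 2 crosses over strand 1. Perm now: [1 2 3]
Gen 9 (s2^-1): strand 2 crosses under strand 3. Perm now: [1 3 2]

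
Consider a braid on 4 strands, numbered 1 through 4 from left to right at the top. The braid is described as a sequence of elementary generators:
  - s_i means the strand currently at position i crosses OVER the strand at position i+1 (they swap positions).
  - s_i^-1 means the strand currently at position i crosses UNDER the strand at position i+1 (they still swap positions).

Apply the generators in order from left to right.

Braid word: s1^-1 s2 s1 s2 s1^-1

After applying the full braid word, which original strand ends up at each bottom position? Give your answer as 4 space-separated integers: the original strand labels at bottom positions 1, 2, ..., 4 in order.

Answer: 1 3 2 4

Derivation:
Gen 1 (s1^-1): strand 1 crosses under strand 2. Perm now: [2 1 3 4]
Gen 2 (s2): strand 1 crosses over strand 3. Perm now: [2 3 1 4]
Gen 3 (s1): strand 2 crosses over strand 3. Perm now: [3 2 1 4]
Gen 4 (s2): strand 2 crosses over strand 1. Perm now: [3 1 2 4]
Gen 5 (s1^-1): strand 3 crosses under strand 1. Perm now: [1 3 2 4]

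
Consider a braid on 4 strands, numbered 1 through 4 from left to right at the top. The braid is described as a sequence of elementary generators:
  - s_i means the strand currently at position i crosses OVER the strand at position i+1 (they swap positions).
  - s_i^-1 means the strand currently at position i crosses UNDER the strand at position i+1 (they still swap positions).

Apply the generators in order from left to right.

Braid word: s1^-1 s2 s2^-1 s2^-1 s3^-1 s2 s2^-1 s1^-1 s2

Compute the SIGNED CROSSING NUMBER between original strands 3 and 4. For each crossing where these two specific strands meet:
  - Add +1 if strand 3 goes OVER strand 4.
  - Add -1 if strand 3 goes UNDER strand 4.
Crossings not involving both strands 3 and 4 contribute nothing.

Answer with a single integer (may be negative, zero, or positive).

Answer: 2

Derivation:
Gen 1: crossing 1x2. Both 3&4? no. Sum: 0
Gen 2: crossing 1x3. Both 3&4? no. Sum: 0
Gen 3: crossing 3x1. Both 3&4? no. Sum: 0
Gen 4: crossing 1x3. Both 3&4? no. Sum: 0
Gen 5: crossing 1x4. Both 3&4? no. Sum: 0
Gen 6: 3 over 4. Both 3&4? yes. Contrib: +1. Sum: 1
Gen 7: 4 under 3. Both 3&4? yes. Contrib: +1. Sum: 2
Gen 8: crossing 2x3. Both 3&4? no. Sum: 2
Gen 9: crossing 2x4. Both 3&4? no. Sum: 2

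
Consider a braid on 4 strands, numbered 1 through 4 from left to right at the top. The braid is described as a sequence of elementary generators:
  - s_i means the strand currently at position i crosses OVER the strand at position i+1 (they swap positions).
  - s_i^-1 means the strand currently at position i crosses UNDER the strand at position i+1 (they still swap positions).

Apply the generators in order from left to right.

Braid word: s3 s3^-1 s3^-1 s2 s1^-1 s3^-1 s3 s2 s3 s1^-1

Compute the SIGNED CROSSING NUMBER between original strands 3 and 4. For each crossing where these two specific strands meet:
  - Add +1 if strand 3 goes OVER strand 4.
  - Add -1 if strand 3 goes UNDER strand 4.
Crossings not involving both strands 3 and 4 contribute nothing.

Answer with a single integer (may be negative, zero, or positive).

Answer: 1

Derivation:
Gen 1: 3 over 4. Both 3&4? yes. Contrib: +1. Sum: 1
Gen 2: 4 under 3. Both 3&4? yes. Contrib: +1. Sum: 2
Gen 3: 3 under 4. Both 3&4? yes. Contrib: -1. Sum: 1
Gen 4: crossing 2x4. Both 3&4? no. Sum: 1
Gen 5: crossing 1x4. Both 3&4? no. Sum: 1
Gen 6: crossing 2x3. Both 3&4? no. Sum: 1
Gen 7: crossing 3x2. Both 3&4? no. Sum: 1
Gen 8: crossing 1x2. Both 3&4? no. Sum: 1
Gen 9: crossing 1x3. Both 3&4? no. Sum: 1
Gen 10: crossing 4x2. Both 3&4? no. Sum: 1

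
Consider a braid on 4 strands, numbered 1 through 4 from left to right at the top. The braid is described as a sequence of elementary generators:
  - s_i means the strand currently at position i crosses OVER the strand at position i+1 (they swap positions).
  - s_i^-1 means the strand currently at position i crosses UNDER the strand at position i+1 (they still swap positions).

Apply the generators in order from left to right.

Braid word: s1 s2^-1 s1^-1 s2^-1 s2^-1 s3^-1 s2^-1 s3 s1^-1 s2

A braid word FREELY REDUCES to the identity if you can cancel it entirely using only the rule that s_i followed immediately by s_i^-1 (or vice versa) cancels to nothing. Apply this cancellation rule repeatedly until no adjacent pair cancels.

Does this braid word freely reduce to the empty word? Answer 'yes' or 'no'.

Gen 1 (s1): push. Stack: [s1]
Gen 2 (s2^-1): push. Stack: [s1 s2^-1]
Gen 3 (s1^-1): push. Stack: [s1 s2^-1 s1^-1]
Gen 4 (s2^-1): push. Stack: [s1 s2^-1 s1^-1 s2^-1]
Gen 5 (s2^-1): push. Stack: [s1 s2^-1 s1^-1 s2^-1 s2^-1]
Gen 6 (s3^-1): push. Stack: [s1 s2^-1 s1^-1 s2^-1 s2^-1 s3^-1]
Gen 7 (s2^-1): push. Stack: [s1 s2^-1 s1^-1 s2^-1 s2^-1 s3^-1 s2^-1]
Gen 8 (s3): push. Stack: [s1 s2^-1 s1^-1 s2^-1 s2^-1 s3^-1 s2^-1 s3]
Gen 9 (s1^-1): push. Stack: [s1 s2^-1 s1^-1 s2^-1 s2^-1 s3^-1 s2^-1 s3 s1^-1]
Gen 10 (s2): push. Stack: [s1 s2^-1 s1^-1 s2^-1 s2^-1 s3^-1 s2^-1 s3 s1^-1 s2]
Reduced word: s1 s2^-1 s1^-1 s2^-1 s2^-1 s3^-1 s2^-1 s3 s1^-1 s2

Answer: no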